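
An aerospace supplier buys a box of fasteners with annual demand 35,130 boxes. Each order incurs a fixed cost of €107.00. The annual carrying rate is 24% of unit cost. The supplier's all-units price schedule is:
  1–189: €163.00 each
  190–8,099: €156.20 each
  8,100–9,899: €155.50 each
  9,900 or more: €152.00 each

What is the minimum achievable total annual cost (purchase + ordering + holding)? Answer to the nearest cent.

TC* ≈ €5,504,093.73

Holding cost per unit per year at price C is H = 0.24·C.
Evaluate total cost at each tier's feasible EOQ or, if the EOQ is below the tier, at the tier's minimum quantity.
Tier 1 (€163.00): EOQ = 438.4 exceeds tier's upper bound 189, so this tier is dominated.
EOQ at €156.20 = 447.8 (feasible in tier 2): TC = 35,130×€156.20 + (35,130/447.8)×107 + (447.8/2)×0.24×€156.20 = €5,504,093.73.
EOQ at €155.50 = 448.8 < 8100, so use break Q=8100: TC = 35,130×€155.50 + (35,130/8100.0)×107 + (8100.0/2)×0.24×€155.50 = €5,614,325.06.
EOQ at €152.00 = 454.0 < 9900, so use break Q=9900: TC = 35,130×€152.00 + (35,130/9900.0)×107 + (9900.0/2)×0.24×€152.00 = €5,520,715.69.
Lowest total cost among the candidates is at Q = 447.8.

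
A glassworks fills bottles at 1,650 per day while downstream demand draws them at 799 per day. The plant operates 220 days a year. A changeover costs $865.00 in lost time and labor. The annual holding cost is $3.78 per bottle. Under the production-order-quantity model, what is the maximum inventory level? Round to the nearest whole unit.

Annual demand D = 799 × 220 = 175,780.
Production build-up factor (1 − d/p) = 1 − 799/1,650 = 0.5158.
Q* = √(2DS / (H(1 − d/p))) = √(2 × 175,780 × 865 / (3.78 × 0.5158)).
= √(304,099,400 / 1.9496) ≈ 12489.328.
Maximum inventory = Q*(1 − d/p) = 12489.328 × 0.5158 ≈ 6441.466.

I_max ≈ 6,441 bottles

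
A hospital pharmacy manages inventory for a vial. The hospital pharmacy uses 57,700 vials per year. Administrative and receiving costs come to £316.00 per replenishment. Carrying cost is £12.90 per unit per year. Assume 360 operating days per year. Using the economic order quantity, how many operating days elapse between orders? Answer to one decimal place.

T ≈ 10.5 days

Q* = √(2DS/H) = √(2 × 57,700 × 316 / 12.9) ≈ 1681.32.
Cycle time = Q*/D × 360 = 1681.32 / 57,700 × 360 ≈ 10.490 days.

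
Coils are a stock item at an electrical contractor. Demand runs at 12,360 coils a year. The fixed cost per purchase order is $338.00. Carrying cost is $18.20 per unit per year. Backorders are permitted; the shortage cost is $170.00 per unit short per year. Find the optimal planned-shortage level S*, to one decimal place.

S* ≈ 68.9 coils

With planned backorders, Q* = √(2DS/H) · √((H+B)/B).
√(2DS/H) = √(2 × 12,360 × 338 / 18.2) = 677.559.
√((H+B)/B) = √((18.2+170)/170) = 1.0522.
Q* ≈ 712.906.
S* = Q* · H/(H+B) = 712.906 × 18.2/188.2 ≈ 68.942.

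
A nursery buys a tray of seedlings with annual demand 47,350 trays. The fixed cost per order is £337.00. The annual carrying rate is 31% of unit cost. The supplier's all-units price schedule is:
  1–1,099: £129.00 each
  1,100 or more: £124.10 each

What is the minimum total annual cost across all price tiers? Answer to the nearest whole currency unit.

Holding cost per unit per year at price C is H = 0.31·C.
Candidates are each tier's EOQ (if it falls in that tier) and each price-break quantity.
EOQ at £129.00 = 893.3 (feasible in tier 1): TC = 47,350×£129.00 + (47,350/893.3)×337 + (893.3/2)×0.31×£129.00 = £6,143,874.46.
EOQ at £124.10 = 910.8 < 1100, so use break Q=1100: TC = 47,350×£124.10 + (47,350/1100.0)×337 + (1100.0/2)×0.31×£124.10 = £5,911,800.37.
Lowest total cost among the candidates is at Q = 1100.0.

TC* ≈ £5,911,800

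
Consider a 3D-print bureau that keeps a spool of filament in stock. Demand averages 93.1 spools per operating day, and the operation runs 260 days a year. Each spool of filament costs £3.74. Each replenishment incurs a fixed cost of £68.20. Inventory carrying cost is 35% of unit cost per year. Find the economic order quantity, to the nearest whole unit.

Annual demand D = 93.1 × 260 = 24,206.
Holding cost H = 0.35 × £3.74 = £1.3090 per unit per year.
EOQ = √(2DS / H) = √(2 × 24,206 × 68.2 / 1.309).
= √(3,301,698.4 / 1.309) = √2,522,305.8824 ≈ 1588.177.

Q* ≈ 1,588 spools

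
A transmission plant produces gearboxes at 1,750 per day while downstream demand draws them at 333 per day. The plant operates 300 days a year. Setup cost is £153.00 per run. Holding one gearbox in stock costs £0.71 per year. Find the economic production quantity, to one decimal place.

Q* ≈ 7,292.0 gearboxes

Annual demand D = 333 × 300 = 99,900.
Production build-up factor (1 − d/p) = 1 − 333/1,750 = 0.8097.
Q* = √(2DS / (H(1 − d/p))) = √(2 × 99,900 × 153 / (0.71 × 0.8097)).
= √(30,569,400 / 0.5749) ≈ 7292.029.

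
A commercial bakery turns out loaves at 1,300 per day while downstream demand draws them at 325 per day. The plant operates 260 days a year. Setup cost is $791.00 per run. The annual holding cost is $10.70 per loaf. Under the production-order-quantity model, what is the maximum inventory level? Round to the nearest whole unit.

I_max ≈ 3,061 loaves

Annual demand D = 325 × 260 = 84,500.
Production build-up factor (1 − d/p) = 1 − 325/1,300 = 0.7500.
Q* = √(2DS / (H(1 − d/p))) = √(2 × 84,500 × 791 / (10.7 × 0.7500)).
= √(133,679,000 / 8.025) ≈ 4081.399.
Maximum inventory = Q*(1 − d/p) = 4081.399 × 0.7500 ≈ 3061.049.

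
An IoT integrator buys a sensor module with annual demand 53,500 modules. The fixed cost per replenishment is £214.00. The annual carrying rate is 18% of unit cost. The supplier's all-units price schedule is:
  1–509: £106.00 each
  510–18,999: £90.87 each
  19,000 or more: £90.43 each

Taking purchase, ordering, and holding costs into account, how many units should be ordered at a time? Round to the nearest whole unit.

Holding cost per unit per year at price C is H = 0.18·C.
Candidates are each tier's EOQ (if it falls in that tier) and each price-break quantity.
Tier 1 (£106.00): EOQ = 1095.5 exceeds tier's upper bound 509, so this tier is dominated.
EOQ at £90.87 = 1183.2 (feasible in tier 2): TC = 53,500×£90.87 + (53,500/1183.2)×214 + (1183.2/2)×0.18×£90.87 = £4,880,897.87.
EOQ at £90.43 = 1186.1 < 19000, so use break Q=19000: TC = 53,500×£90.43 + (53,500/19000.0)×214 + (19000.0/2)×0.18×£90.43 = £4,993,242.88.
Lowest total cost is £4,880,897.87 at Q = 1183.2.

Q* ≈ 1,183 modules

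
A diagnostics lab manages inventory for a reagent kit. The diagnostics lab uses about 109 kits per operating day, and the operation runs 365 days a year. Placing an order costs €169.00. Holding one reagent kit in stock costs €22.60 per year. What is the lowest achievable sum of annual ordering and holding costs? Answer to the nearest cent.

TC* ≈ €17,433.00

Annual demand D = 109 × 365 = 39,785.
EOQ = √(2DS/H) = √(2 × 39,785 × 169 / 22.6) ≈ 771.37.
At Q*, ordering cost (D/Q*)S equals holding cost (Q*/2)H, each = √(DSH/2).
Minimum total = √(2DSH) = √(2 × 39,785 × 169 × 22.6) ≈ 17433.005.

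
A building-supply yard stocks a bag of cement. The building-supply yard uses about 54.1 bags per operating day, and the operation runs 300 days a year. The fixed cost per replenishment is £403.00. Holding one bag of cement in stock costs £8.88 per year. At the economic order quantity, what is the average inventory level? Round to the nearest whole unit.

Annual demand D = 54.1 × 300 = 16,230.
EOQ = √(2DS/H) = √(2 × 16,230 × 403 / 8.88) ≈ 1213.73.
Average inventory = Q*/2 ≈ 1213.73 / 2 = 606.863.

Average inventory ≈ 607 bags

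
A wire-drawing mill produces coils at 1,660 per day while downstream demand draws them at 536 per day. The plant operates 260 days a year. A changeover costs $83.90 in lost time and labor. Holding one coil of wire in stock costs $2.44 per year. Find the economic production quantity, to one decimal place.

Q* ≈ 3,762.2 coils

Annual demand D = 536 × 260 = 139,360.
Production build-up factor (1 − d/p) = 1 − 536/1,660 = 0.6771.
Q* = √(2DS / (H(1 − d/p))) = √(2 × 139,360 × 83.9 / (2.44 × 0.6771)).
= √(23,384,608 / 1.6521) ≈ 3762.193.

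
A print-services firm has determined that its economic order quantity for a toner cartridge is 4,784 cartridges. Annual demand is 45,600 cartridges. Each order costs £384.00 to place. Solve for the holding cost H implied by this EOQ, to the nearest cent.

H ≈ £1.53

Invert the EOQ relation Q*² = 2DS/H.
From Q* = √(2DS/H): H = 2DS / Q*² = 2 × 45,600 × 384 / 4,784² = 1.5302.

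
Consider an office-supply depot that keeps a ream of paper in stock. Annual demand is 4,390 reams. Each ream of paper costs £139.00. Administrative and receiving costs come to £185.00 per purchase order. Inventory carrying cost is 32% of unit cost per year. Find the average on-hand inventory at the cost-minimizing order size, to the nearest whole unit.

Average inventory ≈ 96 reams

Holding cost H = 0.32 × £139.00 = £44.4800 per unit per year.
Q* = √(2DS/H) = √(2 × 4,390 × 185 / 44.48) ≈ 191.10.
Average inventory = Q*/2 ≈ 191.10 / 2 = 95.548.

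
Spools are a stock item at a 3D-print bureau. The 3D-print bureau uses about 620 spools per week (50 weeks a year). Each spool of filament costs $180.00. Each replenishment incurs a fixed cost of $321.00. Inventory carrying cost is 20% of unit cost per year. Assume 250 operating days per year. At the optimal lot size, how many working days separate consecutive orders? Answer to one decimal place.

T ≈ 6.0 days

Annual demand D = 620 × 50 = 31,000.
Holding cost H = 0.20 × $180.00 = $36.0000 per unit per year.
EOQ = √(2DS/H) = √(2 × 31,000 × 321 / 36) ≈ 743.53.
Cycle time = Q*/D × 250 = 743.53 / 31,000 × 250 ≈ 5.996 days.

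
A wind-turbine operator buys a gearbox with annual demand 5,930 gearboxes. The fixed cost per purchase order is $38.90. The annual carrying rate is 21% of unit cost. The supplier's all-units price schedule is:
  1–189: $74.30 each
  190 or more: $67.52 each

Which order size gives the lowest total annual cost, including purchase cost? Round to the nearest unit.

Q* ≈ 190 gearboxes

Holding cost per unit per year at price C is H = 0.21·C.
Evaluate total cost at each tier's feasible EOQ or, if the EOQ is below the tier, at the tier's minimum quantity.
EOQ at $74.30 = 172.0 (feasible in tier 1): TC = 5,930×$74.30 + (5,930/172.0)×38.9 + (172.0/2)×0.21×$74.30 = $443,282.00.
EOQ at $67.52 = 180.4 < 190, so use break Q=190: TC = 5,930×$67.52 + (5,930/190.0)×38.9 + (190.0/2)×0.21×$67.52 = $402,954.71.
Lowest total cost is $402,954.71 at Q = 190.0.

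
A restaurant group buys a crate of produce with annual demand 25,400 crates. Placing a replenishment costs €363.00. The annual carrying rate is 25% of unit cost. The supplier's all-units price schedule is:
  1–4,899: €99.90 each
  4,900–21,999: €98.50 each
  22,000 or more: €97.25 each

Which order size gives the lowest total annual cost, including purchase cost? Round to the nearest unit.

Q* ≈ 859 crates

Holding cost per unit per year at price C is H = 0.25·C.
Evaluate total cost at each tier's feasible EOQ or, if the EOQ is below the tier, at the tier's minimum quantity.
EOQ at €99.90 = 859.3 (feasible in tier 1): TC = 25,400×€99.90 + (25,400/859.3)×363 + (859.3/2)×0.25×€99.90 = €2,558,920.41.
EOQ at €98.50 = 865.4 < 4900, so use break Q=4900: TC = 25,400×€98.50 + (25,400/4900.0)×363 + (4900.0/2)×0.25×€98.50 = €2,564,112.92.
EOQ at €97.25 = 870.9 < 22000, so use break Q=22000: TC = 25,400×€97.25 + (25,400/22000.0)×363 + (22000.0/2)×0.25×€97.25 = €2,738,006.60.
Lowest total cost is €2,558,920.41 at Q = 859.3.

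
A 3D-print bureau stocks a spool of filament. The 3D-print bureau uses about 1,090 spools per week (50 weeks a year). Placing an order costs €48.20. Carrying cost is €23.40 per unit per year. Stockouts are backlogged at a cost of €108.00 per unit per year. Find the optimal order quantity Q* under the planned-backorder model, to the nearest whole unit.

Annual demand D = 1,090 × 50 = 54,500.
With planned backorders, Q* = √(2DS/H) · √((H+B)/B).
√(2DS/H) = √(2 × 54,500 × 48.2 / 23.4) = 473.837.
√((H+B)/B) = √((23.4+108)/108) = 1.1030.
Q* ≈ 522.654.

Q* ≈ 523 spools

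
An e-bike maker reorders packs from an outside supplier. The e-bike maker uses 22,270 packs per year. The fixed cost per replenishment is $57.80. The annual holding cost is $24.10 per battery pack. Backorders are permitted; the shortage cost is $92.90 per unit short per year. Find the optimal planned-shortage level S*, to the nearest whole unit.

With planned backorders, Q* = √(2DS/H) · √((H+B)/B).
√(2DS/H) = √(2 × 22,270 × 57.8 / 24.1) = 326.836.
√((H+B)/B) = √((24.1+92.9)/92.9) = 1.1222.
Q* ≈ 366.788.
S* = Q* · H/(H+B) = 366.788 × 24.1/117 ≈ 75.552.

S* ≈ 76 packs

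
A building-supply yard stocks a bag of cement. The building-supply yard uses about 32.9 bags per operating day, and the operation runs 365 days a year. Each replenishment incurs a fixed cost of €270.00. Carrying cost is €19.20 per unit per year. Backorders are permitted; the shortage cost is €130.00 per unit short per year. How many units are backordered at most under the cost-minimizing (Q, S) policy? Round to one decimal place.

Annual demand D = 32.9 × 365 = 12,008.5.
With planned backorders, Q* = √(2DS/H) · √((H+B)/B).
√(2DS/H) = √(2 × 12,008.5 × 270 / 19.2) = 581.153.
√((H+B)/B) = √((19.2+130)/130) = 1.0713.
Q* ≈ 622.592.
S* = Q* · H/(H+B) = 622.592 × 19.2/149.2 ≈ 80.119.

S* ≈ 80.1 bags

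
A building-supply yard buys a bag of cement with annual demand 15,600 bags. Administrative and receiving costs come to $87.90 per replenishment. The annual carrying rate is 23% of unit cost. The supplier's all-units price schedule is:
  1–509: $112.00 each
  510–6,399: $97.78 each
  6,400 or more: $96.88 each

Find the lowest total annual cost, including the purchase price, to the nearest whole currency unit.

Holding cost per unit per year at price C is H = 0.23·C.
Candidates are each tier's EOQ (if it falls in that tier) and each price-break quantity.
EOQ at $112.00 = 326.3 (feasible in tier 1): TC = 15,600×$112.00 + (15,600/326.3)×87.9 + (326.3/2)×0.23×$112.00 = $1,755,605.13.
EOQ at $97.78 = 349.2 < 510, so use break Q=510: TC = 15,600×$97.78 + (15,600/510.0)×87.9 + (510.0/2)×0.23×$97.78 = $1,533,791.50.
EOQ at $96.88 = 350.8 < 6400, so use break Q=6400: TC = 15,600×$96.88 + (15,600/6400.0)×87.9 + (6400.0/2)×0.23×$96.88 = $1,582,845.94.
Lowest total cost among the candidates is at Q = 510.0.

TC* ≈ $1,533,792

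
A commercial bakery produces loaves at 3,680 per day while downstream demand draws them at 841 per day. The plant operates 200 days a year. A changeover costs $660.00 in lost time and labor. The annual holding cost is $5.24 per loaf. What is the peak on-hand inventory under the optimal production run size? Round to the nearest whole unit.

Annual demand D = 841 × 200 = 168,200.
Production build-up factor (1 − d/p) = 1 − 841/3,680 = 0.7715.
Q* = √(2DS / (H(1 − d/p))) = √(2 × 168,200 × 660 / (5.24 × 0.7715)).
= √(222,024,000 / 4.0425) ≈ 7410.978.
Maximum inventory = Q*(1 − d/p) = 7410.978 × 0.7715 ≈ 5717.328.

I_max ≈ 5,717 loaves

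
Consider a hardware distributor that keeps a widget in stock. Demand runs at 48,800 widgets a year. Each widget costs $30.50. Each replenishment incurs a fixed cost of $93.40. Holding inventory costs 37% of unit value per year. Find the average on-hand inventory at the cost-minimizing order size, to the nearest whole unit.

Average inventory ≈ 449 widgets

Holding cost H = 0.37 × $30.50 = $11.2850 per unit per year.
EOQ = √(2DS/H) = √(2 × 48,800 × 93.4 / 11.285) ≈ 898.77.
Average inventory = Q*/2 ≈ 898.77 / 2 = 449.384.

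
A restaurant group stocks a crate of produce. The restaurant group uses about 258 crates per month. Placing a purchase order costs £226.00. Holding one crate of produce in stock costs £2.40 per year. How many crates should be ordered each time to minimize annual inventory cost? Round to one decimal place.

Q* ≈ 763.6 crates

Annual demand D = 258 × 12 = 3,096.
EOQ = √(2DS / H) = √(2 × 3,096 × 226 / 2.4).
= √(1,399,392 / 2.4) = √583,080 ≈ 763.597.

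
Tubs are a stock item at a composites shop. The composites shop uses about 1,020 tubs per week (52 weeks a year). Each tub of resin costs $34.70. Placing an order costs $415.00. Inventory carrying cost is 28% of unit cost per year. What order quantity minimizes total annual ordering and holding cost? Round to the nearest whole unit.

Q* ≈ 2,129 tubs

Annual demand D = 1,020 × 52 = 53,040.
Holding cost H = 0.28 × $34.70 = $9.7160 per unit per year.
EOQ = √(2DS / H) = √(2 × 53,040 × 415 / 9.716).
= √(44,023,200 / 9.716) = √4,531,000.4117 ≈ 2128.615.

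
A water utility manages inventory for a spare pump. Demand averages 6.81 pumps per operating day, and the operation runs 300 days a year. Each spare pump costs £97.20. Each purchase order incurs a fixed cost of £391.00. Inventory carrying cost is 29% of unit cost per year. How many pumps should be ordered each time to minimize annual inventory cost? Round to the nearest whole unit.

Annual demand D = 6.81 × 300 = 2,043.
Holding cost H = 0.29 × £97.20 = £28.1880 per unit per year.
EOQ = √(2DS / H) = √(2 × 2,043 × 391 / 28.188).
= √(1,597,626 / 28.188) = √56,677.5223 ≈ 238.070.

Q* ≈ 238 pumps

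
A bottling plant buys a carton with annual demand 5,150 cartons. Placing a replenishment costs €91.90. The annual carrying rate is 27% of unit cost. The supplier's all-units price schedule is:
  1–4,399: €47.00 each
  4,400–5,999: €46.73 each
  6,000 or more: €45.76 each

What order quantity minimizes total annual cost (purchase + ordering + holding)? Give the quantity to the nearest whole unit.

Holding cost per unit per year at price C is H = 0.27·C.
Candidates are each tier's EOQ (if it falls in that tier) and each price-break quantity.
EOQ at €47.00 = 273.1 (feasible in tier 1): TC = 5,150×€47.00 + (5,150/273.1)×91.9 + (273.1/2)×0.27×€47.00 = €245,515.83.
EOQ at €46.73 = 273.9 < 4400, so use break Q=4400: TC = 5,150×€46.73 + (5,150/4400.0)×91.9 + (4400.0/2)×0.27×€46.73 = €268,524.68.
EOQ at €45.76 = 276.8 < 6000, so use break Q=6000: TC = 5,150×€45.76 + (5,150/6000.0)×91.9 + (6000.0/2)×0.27×€45.76 = €272,808.48.
Lowest total cost is €245,515.83 at Q = 273.1.

Q* ≈ 273 cartons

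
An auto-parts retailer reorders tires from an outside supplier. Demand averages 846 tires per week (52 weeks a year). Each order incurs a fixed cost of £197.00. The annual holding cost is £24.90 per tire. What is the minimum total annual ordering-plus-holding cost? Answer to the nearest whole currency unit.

TC* ≈ £20,775

Annual demand D = 846 × 52 = 43,992.
EOQ = √(2DS/H) = √(2 × 43,992 × 197 / 24.9) ≈ 834.33.
At the optimum the two cost components are equal, so total cost = 2·(Q*/2)H = Q*·H.
Minimum total = √(2DSH) = √(2 × 43,992 × 197 × 24.9) ≈ 20774.694.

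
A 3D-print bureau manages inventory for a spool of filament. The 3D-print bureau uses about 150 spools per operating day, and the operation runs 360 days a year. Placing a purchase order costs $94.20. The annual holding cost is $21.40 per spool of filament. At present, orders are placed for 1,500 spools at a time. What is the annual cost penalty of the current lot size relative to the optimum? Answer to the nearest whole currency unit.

Extra cost ≈ $4,686 per year

Annual demand D = 150 × 360 = 54,000.
EOQ = √(2DS/H) = √(2 × 54,000 × 94.2 / 21.4) ≈ 689.49.
Cost at Q* = (D/Q*)S + (Q*/2)H = √(2DSH) ≈ $14,755.17.
Cost at Q = 1,500: (54,000/1,500)×94.2 + (1,500/2)×21.4 = $3,391.20 + $16,050.00 = $19,441.20.
Excess = $19,441.20 − $14,755.17 = $4,686.03.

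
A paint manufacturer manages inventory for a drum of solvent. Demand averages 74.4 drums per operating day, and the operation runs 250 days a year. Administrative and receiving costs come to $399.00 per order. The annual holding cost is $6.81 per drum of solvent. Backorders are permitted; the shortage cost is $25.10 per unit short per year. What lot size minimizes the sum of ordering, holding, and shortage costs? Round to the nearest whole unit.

Q* ≈ 1,665 drums

Annual demand D = 74.4 × 250 = 18,600.
With planned backorders, Q* = √(2DS/H) · √((H+B)/B).
√(2DS/H) = √(2 × 18,600 × 399 / 6.81) = 1476.333.
√((H+B)/B) = √((6.81+25.1)/25.1) = 1.1275.
Q* ≈ 1664.604.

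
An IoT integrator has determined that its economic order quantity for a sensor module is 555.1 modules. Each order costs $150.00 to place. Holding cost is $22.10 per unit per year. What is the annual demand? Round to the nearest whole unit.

The basic EOQ model gives Q* = √(2DS/H); rearrange for the unknown.
From Q* = √(2DS/H): D = Q*²H / (2S) = 555.1² × 22.1 / (2 × 150) = 22699.353.

D ≈ 22,699 modules per year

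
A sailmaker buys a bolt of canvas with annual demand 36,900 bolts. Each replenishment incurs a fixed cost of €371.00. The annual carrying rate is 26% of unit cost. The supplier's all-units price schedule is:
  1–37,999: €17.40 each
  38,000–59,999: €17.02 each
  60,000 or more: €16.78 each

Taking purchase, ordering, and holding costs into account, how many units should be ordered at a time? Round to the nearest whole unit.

Q* ≈ 2,460 bolts

Holding cost per unit per year at price C is H = 0.26·C.
Evaluate total cost at each tier's feasible EOQ or, if the EOQ is below the tier, at the tier's minimum quantity.
EOQ at €17.40 = 2460.1 (feasible in tier 1): TC = 36,900×€17.40 + (36,900/2460.1)×371 + (2460.1/2)×0.26×€17.40 = €653,189.52.
EOQ at €17.02 = 2487.4 < 38000, so use break Q=38000: TC = 36,900×€17.02 + (36,900/38000.0)×371 + (38000.0/2)×0.26×€17.02 = €712,477.06.
EOQ at €16.78 = 2505.1 < 60000, so use break Q=60000: TC = 36,900×€16.78 + (36,900/60000.0)×371 + (60000.0/2)×0.26×€16.78 = €750,294.17.
Lowest total cost is €653,189.52 at Q = 2460.1.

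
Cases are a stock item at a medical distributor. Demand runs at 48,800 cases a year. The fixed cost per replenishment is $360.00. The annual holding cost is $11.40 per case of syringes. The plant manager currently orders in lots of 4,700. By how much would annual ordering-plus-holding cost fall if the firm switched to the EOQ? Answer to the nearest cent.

EOQ = √(2DS/H) = √(2 × 48,800 × 360 / 11.4) ≈ 1755.59.
Cost at Q* = (D/Q*)S + (Q*/2)H = √(2DSH) ≈ $20,013.76.
Cost at Q = 4,700: (48,800/4,700)×360 + (4,700/2)×11.4 = $3,737.87 + $26,790.00 = $30,527.87.
Excess = $30,527.87 − $20,013.76 = $10,514.12.

Extra cost ≈ $10,514.12 per year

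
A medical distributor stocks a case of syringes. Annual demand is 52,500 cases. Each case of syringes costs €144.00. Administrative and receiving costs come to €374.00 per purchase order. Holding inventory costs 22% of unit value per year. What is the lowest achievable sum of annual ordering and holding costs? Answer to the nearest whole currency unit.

Holding cost H = 0.22 × €144.00 = €31.6800 per unit per year.
Q* = √(2DS/H) = √(2 × 52,500 × 374 / 31.68) ≈ 1113.37.
At the optimum the two cost components are equal, so total cost = 2·(Q*/2)H = Q*·H.
Minimum total = √(2DSH) = √(2 × 52,500 × 374 × 31.68) ≈ 35271.428.

TC* ≈ €35,271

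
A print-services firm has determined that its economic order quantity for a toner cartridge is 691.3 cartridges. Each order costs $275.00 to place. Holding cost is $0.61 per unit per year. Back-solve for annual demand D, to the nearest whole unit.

D ≈ 530 cartridges per year

Invert the EOQ relation Q*² = 2DS/H.
From Q* = √(2DS/H): D = Q*²H / (2S) = 691.3² × 0.61 / (2 × 275) = 530.030.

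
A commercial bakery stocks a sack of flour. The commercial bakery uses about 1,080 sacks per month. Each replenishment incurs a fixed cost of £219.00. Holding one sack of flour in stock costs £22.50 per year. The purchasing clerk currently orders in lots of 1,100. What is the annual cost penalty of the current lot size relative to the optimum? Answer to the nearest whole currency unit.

Extra cost ≈ £3,654 per year

Annual demand D = 1,080 × 12 = 12,960.
EOQ = √(2DS/H) = √(2 × 12,960 × 219 / 22.5) ≈ 502.28.
Cost at Q* = (D/Q*)S + (Q*/2)H = √(2DSH) ≈ £11,301.36.
Cost at Q = 1,100: (12,960/1,100)×219 + (1,100/2)×22.5 = £2,580.22 + £12,375.00 = £14,955.22.
Excess = £14,955.22 − £11,301.36 = £3,653.86.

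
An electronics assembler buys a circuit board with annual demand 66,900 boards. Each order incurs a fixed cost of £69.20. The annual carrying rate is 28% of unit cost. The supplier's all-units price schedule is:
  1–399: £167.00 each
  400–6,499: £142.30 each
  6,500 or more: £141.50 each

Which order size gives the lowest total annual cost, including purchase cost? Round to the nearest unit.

Q* ≈ 482 boards

Holding cost per unit per year at price C is H = 0.28·C.
For each price level, check whether its EOQ is feasible; otherwise the best quantity at that price is the breakpoint.
Tier 1 (£167.00): EOQ = 445.0 exceeds tier's upper bound 399, so this tier is dominated.
EOQ at £142.30 = 482.1 (feasible in tier 2): TC = 66,900×£142.30 + (66,900/482.1)×69.2 + (482.1/2)×0.28×£142.30 = £9,539,077.13.
EOQ at £141.50 = 483.4 < 6500, so use break Q=6500: TC = 66,900×£141.50 + (66,900/6500.0)×69.2 + (6500.0/2)×0.28×£141.50 = £9,595,827.23.
Lowest total cost is £9,539,077.13 at Q = 482.1.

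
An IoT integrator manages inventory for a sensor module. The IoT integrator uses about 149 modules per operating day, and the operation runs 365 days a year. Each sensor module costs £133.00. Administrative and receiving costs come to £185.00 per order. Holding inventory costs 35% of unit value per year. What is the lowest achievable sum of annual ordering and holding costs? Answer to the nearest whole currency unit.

Annual demand D = 149 × 365 = 54,385.
Holding cost H = 0.35 × £133.00 = £46.5500 per unit per year.
Q* = √(2DS/H) = √(2 × 54,385 × 185 / 46.55) ≈ 657.48.
At Q*, ordering cost (D/Q*)S equals holding cost (Q*/2)H, each = √(DSH/2).
Minimum total = √(2DSH) = √(2 × 54,385 × 185 × 46.55) ≈ 30605.556.

TC* ≈ £30,606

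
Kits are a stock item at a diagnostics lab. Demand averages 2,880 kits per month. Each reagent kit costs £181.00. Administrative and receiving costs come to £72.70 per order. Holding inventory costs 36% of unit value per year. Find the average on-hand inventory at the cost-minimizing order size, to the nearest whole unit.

Average inventory ≈ 139 kits

Annual demand D = 2,880 × 12 = 34,560.
Holding cost H = 0.36 × £181.00 = £65.1600 per unit per year.
Q* = √(2DS/H) = √(2 × 34,560 × 72.7 / 65.16) ≈ 277.70.
Average inventory = Q*/2 ≈ 277.70 / 2 = 138.851.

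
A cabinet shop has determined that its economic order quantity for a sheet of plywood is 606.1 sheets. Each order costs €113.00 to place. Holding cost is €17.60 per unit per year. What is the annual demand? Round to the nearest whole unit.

D ≈ 28,608 sheets per year

The basic EOQ model gives Q* = √(2DS/H); rearrange for the unknown.
From Q* = √(2DS/H): D = Q*²H / (2S) = 606.1² × 17.6 / (2 × 113) = 28608.349.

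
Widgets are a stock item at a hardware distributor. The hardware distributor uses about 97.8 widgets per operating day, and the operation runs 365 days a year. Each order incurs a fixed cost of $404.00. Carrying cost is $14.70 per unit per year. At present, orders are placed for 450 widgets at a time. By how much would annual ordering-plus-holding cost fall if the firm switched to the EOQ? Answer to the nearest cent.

Annual demand D = 97.8 × 365 = 35,697.
EOQ = √(2DS/H) = √(2 × 35,697 × 404 / 14.7) ≈ 1400.76.
Cost at Q* = (D/Q*)S + (Q*/2)H = √(2DSH) ≈ $20,591.13.
Cost at Q = 450: (35,697/450)×404 + (450/2)×14.7 = $32,047.97 + $3,307.50 = $35,355.47.
Excess = $35,355.47 − $20,591.13 = $14,764.34.

Extra cost ≈ $14,764.34 per year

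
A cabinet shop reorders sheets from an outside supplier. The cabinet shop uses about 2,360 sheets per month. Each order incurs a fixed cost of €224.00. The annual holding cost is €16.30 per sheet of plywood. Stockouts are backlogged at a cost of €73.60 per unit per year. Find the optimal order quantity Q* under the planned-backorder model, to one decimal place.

Annual demand D = 2,360 × 12 = 28,320.
With planned backorders, Q* = √(2DS/H) · √((H+B)/B).
√(2DS/H) = √(2 × 28,320 × 224 / 16.3) = 882.250.
√((H+B)/B) = √((16.3+73.6)/73.6) = 1.1052.
Q* ≈ 975.063.

Q* ≈ 975.1 sheets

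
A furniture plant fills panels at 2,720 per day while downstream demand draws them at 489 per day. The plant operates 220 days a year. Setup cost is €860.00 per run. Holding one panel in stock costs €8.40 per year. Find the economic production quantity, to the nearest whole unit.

Annual demand D = 489 × 220 = 107,580.
Production build-up factor (1 − d/p) = 1 − 489/2,720 = 0.8202.
Q* = √(2DS / (H(1 − d/p))) = √(2 × 107,580 × 860 / (8.4 × 0.8202)).
= √(185,037,600 / 6.8899) ≈ 5182.329.

Q* ≈ 5,182 panels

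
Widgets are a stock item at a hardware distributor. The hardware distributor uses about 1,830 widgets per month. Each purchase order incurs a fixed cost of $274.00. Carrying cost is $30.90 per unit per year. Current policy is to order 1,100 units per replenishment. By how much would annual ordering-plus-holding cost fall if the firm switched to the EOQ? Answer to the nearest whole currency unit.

Extra cost ≈ $3,182 per year

Annual demand D = 1,830 × 12 = 21,960.
EOQ = √(2DS/H) = √(2 × 21,960 × 274 / 30.9) ≈ 624.06.
Cost at Q* = (D/Q*)S + (Q*/2)H = √(2DSH) ≈ $19,283.49.
Cost at Q = 1,100: (21,960/1,100)×274 + (1,100/2)×30.9 = $5,470.04 + $16,995.00 = $22,465.04.
Excess = $22,465.04 − $19,283.49 = $3,181.54.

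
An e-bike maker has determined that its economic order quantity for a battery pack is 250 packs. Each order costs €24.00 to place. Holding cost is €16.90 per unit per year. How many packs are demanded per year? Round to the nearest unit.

D ≈ 22,005 packs per year

Squaring Q* = √(2DS/H) gives Q*² = 2DS/H.
From Q* = √(2DS/H): D = Q*²H / (2S) = 250² × 16.9 / (2 × 24) = 22005.208.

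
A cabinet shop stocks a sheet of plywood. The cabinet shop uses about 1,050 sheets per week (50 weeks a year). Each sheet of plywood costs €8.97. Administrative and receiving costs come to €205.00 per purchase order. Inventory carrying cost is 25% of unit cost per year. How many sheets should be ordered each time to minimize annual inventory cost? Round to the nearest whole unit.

Q* ≈ 3,098 sheets

Annual demand D = 1,050 × 50 = 52,500.
Holding cost H = 0.25 × €8.97 = €2.2425 per unit per year.
EOQ = √(2DS / H) = √(2 × 52,500 × 205 / 2.2425).
= √(21,525,000 / 2.2425) = √9,598,662.2074 ≈ 3098.171.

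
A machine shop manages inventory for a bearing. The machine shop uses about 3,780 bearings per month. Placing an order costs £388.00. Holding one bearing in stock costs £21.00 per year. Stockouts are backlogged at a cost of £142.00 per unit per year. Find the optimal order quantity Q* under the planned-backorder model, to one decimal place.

Q* ≈ 1,387.1 bearings

Annual demand D = 3,780 × 12 = 45,360.
With planned backorders, Q* = √(2DS/H) · √((H+B)/B).
√(2DS/H) = √(2 × 45,360 × 388 / 21) = 1294.666.
√((H+B)/B) = √((21+142)/142) = 1.0714.
Q* ≈ 1387.099.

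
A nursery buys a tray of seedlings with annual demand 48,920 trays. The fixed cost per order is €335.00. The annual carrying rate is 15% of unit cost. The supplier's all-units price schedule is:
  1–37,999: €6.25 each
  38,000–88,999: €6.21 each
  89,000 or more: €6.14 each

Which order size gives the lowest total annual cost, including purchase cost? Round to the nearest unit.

Holding cost per unit per year at price C is H = 0.15·C.
For each price level, check whether its EOQ is feasible; otherwise the best quantity at that price is the breakpoint.
EOQ at €6.25 = 5912.8 (feasible in tier 1): TC = 48,920×€6.25 + (48,920/5912.8)×335 + (5912.8/2)×0.15×€6.25 = €311,293.27.
EOQ at €6.21 = 5931.8 < 38000, so use break Q=38000: TC = 48,920×€6.21 + (48,920/38000.0)×335 + (38000.0/2)×0.15×€6.21 = €321,922.97.
EOQ at €6.14 = 5965.6 < 89000, so use break Q=89000: TC = 48,920×€6.14 + (48,920/89000.0)×335 + (89000.0/2)×0.15×€6.14 = €341,537.44.
Lowest total cost is €311,293.27 at Q = 5912.8.

Q* ≈ 5,913 trays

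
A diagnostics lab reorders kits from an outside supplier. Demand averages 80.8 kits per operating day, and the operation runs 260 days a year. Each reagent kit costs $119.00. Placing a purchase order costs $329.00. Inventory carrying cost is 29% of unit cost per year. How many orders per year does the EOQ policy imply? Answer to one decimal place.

Annual demand D = 80.8 × 260 = 21,008.
Holding cost H = 0.29 × $119.00 = $34.5100 per unit per year.
Q* = √(2DS/H) = √(2 × 21,008 × 329 / 34.51) ≈ 632.90.
Orders per year = D / Q* = 21,008 / 632.90 ≈ 33.193.

N ≈ 33.2 orders per year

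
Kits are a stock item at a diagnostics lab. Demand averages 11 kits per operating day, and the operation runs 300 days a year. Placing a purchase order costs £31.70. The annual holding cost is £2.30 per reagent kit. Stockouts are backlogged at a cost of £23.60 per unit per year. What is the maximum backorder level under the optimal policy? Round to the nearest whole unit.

S* ≈ 28 kits

Annual demand D = 11 × 300 = 3,300.
With planned backorders, Q* = √(2DS/H) · √((H+B)/B).
√(2DS/H) = √(2 × 3,300 × 31.7 / 2.3) = 301.604.
√((H+B)/B) = √((2.3+23.6)/23.6) = 1.0476.
Q* ≈ 315.960.
S* = Q* · H/(H+B) = 315.960 × 2.3/25.9 ≈ 28.058.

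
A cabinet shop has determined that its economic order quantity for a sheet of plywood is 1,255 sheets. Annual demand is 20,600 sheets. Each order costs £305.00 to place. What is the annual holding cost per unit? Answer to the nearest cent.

The basic EOQ model gives Q* = √(2DS/H); rearrange for the unknown.
From Q* = √(2DS/H): H = 2DS / Q*² = 2 × 20,600 × 305 / 1,255² = 7.9783.

H ≈ £7.98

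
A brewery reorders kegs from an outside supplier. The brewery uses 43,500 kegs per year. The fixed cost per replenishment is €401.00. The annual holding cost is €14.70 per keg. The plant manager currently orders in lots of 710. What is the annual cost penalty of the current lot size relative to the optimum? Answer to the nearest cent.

Extra cost ≈ €7,140.86 per year

EOQ = √(2DS/H) = √(2 × 43,500 × 401 / 14.7) ≈ 1540.54.
Cost at Q* = (D/Q*)S + (Q*/2)H = √(2DSH) ≈ €22,645.95.
Cost at Q = 710: (43,500/710)×401 + (710/2)×14.7 = €24,568.31 + €5,218.50 = €29,786.81.
Excess = €29,786.81 − €22,645.95 = €7,140.86.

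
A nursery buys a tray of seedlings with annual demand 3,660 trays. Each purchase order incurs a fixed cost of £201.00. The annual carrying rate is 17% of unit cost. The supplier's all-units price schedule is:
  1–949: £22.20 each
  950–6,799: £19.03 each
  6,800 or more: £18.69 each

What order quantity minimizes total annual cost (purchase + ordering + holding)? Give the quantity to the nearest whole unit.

Q* ≈ 950 trays

Holding cost per unit per year at price C is H = 0.17·C.
Evaluate total cost at each tier's feasible EOQ or, if the EOQ is below the tier, at the tier's minimum quantity.
EOQ at £22.20 = 624.4 (feasible in tier 1): TC = 3,660×£22.20 + (3,660/624.4)×201 + (624.4/2)×0.17×£22.20 = £83,608.43.
EOQ at £19.03 = 674.4 < 950, so use break Q=950: TC = 3,660×£19.03 + (3,660/950.0)×201 + (950.0/2)×0.17×£19.03 = £71,960.85.
EOQ at £18.69 = 680.5 < 6800, so use break Q=6800: TC = 3,660×£18.69 + (3,660/6800.0)×201 + (6800.0/2)×0.17×£18.69 = £79,316.41.
Lowest total cost is £71,960.85 at Q = 950.0.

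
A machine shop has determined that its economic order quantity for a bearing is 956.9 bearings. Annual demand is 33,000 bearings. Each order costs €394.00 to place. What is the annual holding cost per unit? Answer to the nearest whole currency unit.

H ≈ €28

The basic EOQ model gives Q* = √(2DS/H); rearrange for the unknown.
From Q* = √(2DS/H): H = 2DS / Q*² = 2 × 33,000 × 394 / 956.9² = 28.3993.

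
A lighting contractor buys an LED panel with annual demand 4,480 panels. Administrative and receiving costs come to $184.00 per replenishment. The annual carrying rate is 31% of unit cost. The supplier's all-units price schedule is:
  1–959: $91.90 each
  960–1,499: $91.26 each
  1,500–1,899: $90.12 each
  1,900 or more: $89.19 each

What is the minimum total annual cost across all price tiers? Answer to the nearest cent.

Holding cost per unit per year at price C is H = 0.31·C.
Evaluate total cost at each tier's feasible EOQ or, if the EOQ is below the tier, at the tier's minimum quantity.
EOQ at $91.90 = 240.6 (feasible in tier 1): TC = 4,480×$91.90 + (4,480/240.6)×184 + (240.6/2)×0.31×$91.90 = $418,565.33.
EOQ at $91.26 = 241.4 < 960, so use break Q=960: TC = 4,480×$91.26 + (4,480/960.0)×184 + (960.0/2)×0.31×$91.26 = $423,282.95.
EOQ at $90.12 = 242.9 < 1500, so use break Q=1500: TC = 4,480×$90.12 + (4,480/1500.0)×184 + (1500.0/2)×0.31×$90.12 = $425,240.05.
EOQ at $89.19 = 244.2 < 1900, so use break Q=1900: TC = 4,480×$89.19 + (4,480/1900.0)×184 + (1900.0/2)×0.31×$89.19 = $426,271.51.
Lowest total cost among the candidates is at Q = 240.6.

TC* ≈ $418,565.33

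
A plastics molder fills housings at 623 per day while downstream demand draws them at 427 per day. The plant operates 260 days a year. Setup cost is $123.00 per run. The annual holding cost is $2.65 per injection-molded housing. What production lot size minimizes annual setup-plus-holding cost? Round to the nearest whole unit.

Annual demand D = 427 × 260 = 111,020.
Production build-up factor (1 − d/p) = 1 − 427/623 = 0.3146.
Q* = √(2DS / (H(1 − d/p))) = √(2 × 111,020 × 123 / (2.65 × 0.3146)).
= √(27,310,920 / 0.8337) ≈ 5723.494.

Q* ≈ 5,723 housings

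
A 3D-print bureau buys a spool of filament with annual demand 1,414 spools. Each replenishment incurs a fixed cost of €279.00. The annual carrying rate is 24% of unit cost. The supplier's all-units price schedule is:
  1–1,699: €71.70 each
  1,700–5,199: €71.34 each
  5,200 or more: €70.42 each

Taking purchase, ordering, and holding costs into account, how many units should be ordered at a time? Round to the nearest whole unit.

Holding cost per unit per year at price C is H = 0.24·C.
For each price level, check whether its EOQ is feasible; otherwise the best quantity at that price is the breakpoint.
EOQ at €71.70 = 214.1 (feasible in tier 1): TC = 1,414×€71.70 + (1,414/214.1)×279 + (214.1/2)×0.24×€71.70 = €105,068.54.
EOQ at €71.34 = 214.7 < 1700, so use break Q=1700: TC = 1,414×€71.34 + (1,414/1700.0)×279 + (1700.0/2)×0.24×€71.34 = €115,660.18.
EOQ at €70.42 = 216.1 < 5200, so use break Q=5200: TC = 1,414×€70.42 + (1,414/5200.0)×279 + (5200.0/2)×0.24×€70.42 = €143,591.83.
Lowest total cost is €105,068.54 at Q = 214.1.

Q* ≈ 214 spools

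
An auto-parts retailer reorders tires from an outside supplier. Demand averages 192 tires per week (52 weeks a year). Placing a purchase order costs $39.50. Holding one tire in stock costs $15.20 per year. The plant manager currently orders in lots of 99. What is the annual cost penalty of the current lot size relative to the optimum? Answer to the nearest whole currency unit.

Extra cost ≈ $1,273 per year

Annual demand D = 192 × 52 = 9,984.
EOQ = √(2DS/H) = √(2 × 9,984 × 39.5 / 15.2) ≈ 227.79.
Cost at Q* = (D/Q*)S + (Q*/2)H = √(2DSH) ≈ $3,462.48.
Cost at Q = 99: (9,984/99)×39.5 + (99/2)×15.2 = $3,983.52 + $752.40 = $4,735.92.
Excess = $4,735.92 − $3,462.48 = $1,273.43.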